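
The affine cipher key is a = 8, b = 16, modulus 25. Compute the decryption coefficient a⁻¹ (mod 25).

Run Euclid on (25, 8):
25 = 3×8 + 1
8 = 8×1 + 0
gcd = 1, so the inverse exists. Back-substitute:
1 = 25 − 3·8
Hence 8⁻¹ ≡ -3 ≡ 22 (mod 25).

22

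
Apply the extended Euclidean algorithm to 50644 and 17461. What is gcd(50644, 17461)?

Repeated division:
50644 = 2×17461 + 15722
17461 = 1×15722 + 1739
15722 = 9×1739 + 71
1739 = 24×71 + 35
71 = 2×35 + 1
35 = 35×1 + 0
gcd(50644, 17461) = 1.
Express as a combination:
1 = 71 − 2·35
1 = −2·1739 + 49·71
1 = 49·15722 − 443·1739
1 = −443·17461 + 492·15722
1 = 492·50644 − 1427·17461
So 1 = (492)·50644 + (-1427)·17461.

1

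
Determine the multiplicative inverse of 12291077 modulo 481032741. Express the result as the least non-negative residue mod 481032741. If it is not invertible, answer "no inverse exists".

93988301

Extended Euclidean algorithm:
481032741 = 39*12291077 + 1680738
12291077 = 7*1680738 + 525911
1680738 = 3*525911 + 103005
525911 = 5*103005 + 10886
103005 = 9*10886 + 5031
10886 = 2*5031 + 824
5031 = 6*824 + 87
824 = 9*87 + 41
87 = 2*41 + 5
41 = 8*5 + 1
5 = 5*1 + 0
Since gcd(12291077, 481032741) = 1, back-substitute to write 1 as a combination:
1 = 41 − 8·5
1 = −8·87 + 17·41
1 = 17·824 − 161·87
1 = −161·5031 + 983·824
1 = 983·10886 − 2127·5031
1 = −2127·103005 + 20126·10886
1 = 20126·525911 − 102757·103005
1 = −102757·1680738 + 328397·525911
1 = 328397·12291077 − 2401536·1680738
1 = −2401536·481032741 + 93988301·12291077
So 12291077·93988301 ≡ 1 (mod 481032741).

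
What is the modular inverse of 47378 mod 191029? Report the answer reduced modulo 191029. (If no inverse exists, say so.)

111570

gcd(191029, 47378) by repeated division:
191029 = 4×47378 + 1517
47378 = 31×1517 + 351
1517 = 4×351 + 113
351 = 3×113 + 12
113 = 9×12 + 5
12 = 2×5 + 2
5 = 2×2 + 1
2 = 2×1 + 0
gcd = 1, so the inverse exists. Back-substitute:
1 = 5 − 2·2
1 = −2·12 + 5·5
1 = 5·113 − 47·12
1 = −47·351 + 146·113
1 = 146·1517 − 631·351
1 = −631·47378 + 19707·1517
1 = 19707·191029 − 79459·47378
Thus 47378·(-79459) ≡ 1 (mod 191029); reducing, -79459 mod 191029 = 111570.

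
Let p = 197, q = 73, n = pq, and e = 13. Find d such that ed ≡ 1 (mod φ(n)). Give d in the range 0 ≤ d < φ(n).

11941

φ(n) = (p−1)(q−1) = 196·72 = 14112.
Need d with 13·d ≡ 1 (mod 14112). Apply the extended Euclidean algorithm:
14112 = 1085×13 + 7
13 = 1×7 + 6
7 = 1×6 + 1
6 = 6×1 + 0
Back-substitute:
1 = 7 − 6
1 = −13 + 2·7
1 = 2·14112 − 2171·13
So 13·(-2171) ≡ 1 (mod 14112), hence d ≡ -2171 ≡ 11941 (mod 14112).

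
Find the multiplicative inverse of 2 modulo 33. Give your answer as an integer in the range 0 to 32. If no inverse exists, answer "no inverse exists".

17

gcd(33, 2) by repeated division:
33 = 16·2 + 1
2 = 2·1 + 0
The gcd is 1. Working backward:
1 = 33 − 16·2
So 2·(-16) ≡ 1 (mod 33), and -16 ≡ 17 (mod 33).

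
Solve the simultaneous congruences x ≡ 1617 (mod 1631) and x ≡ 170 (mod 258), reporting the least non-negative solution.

Write x = 1617 + 1631·k. Then 1631·k ≡ 170 − 1617 ≡ 101 (mod 258).
Need 1631⁻¹ mod 258. Extended Euclid on (258, 83):
258 = 3·83 + 9
83 = 9·9 + 2
9 = 4·2 + 1
2 = 2·1 + 0
Back-substitute:
1 = 9 − 4·2
1 = −4·83 + 37·9
1 = 37·258 − 115·83
1631⁻¹ ≡ 143 (mod 258), so k ≡ 143·101 ≡ 253 (mod 258).
x = 1617 + 1631·253 = 414260.

414260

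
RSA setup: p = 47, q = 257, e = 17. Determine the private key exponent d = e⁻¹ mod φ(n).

φ(n) = (p−1)(q−1) = 46·256 = 11776.
Need d with 17·d ≡ 1 (mod 11776). Apply the extended Euclidean algorithm:
11776 = 692·17 + 12
17 = 1·12 + 5
12 = 2·5 + 2
5 = 2·2 + 1
2 = 2·1 + 0
Back-substitute:
1 = 5 − 2·2
1 = −2·12 + 5·5
1 = 5·17 − 7·12
1 = −7·11776 + 4849·17
So 17·4849 ≡ 1 (mod 11776), hence d = 4849.

4849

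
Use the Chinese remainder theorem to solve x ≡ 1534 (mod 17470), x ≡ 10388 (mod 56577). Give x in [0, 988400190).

537378734

Write x = 1534 + 17470·k. Then 17470·k ≡ 10388 − 1534 ≡ 8854 (mod 56577).
Need 17470⁻¹ mod 56577. Extended Euclid on (56577, 17470):
56577 = 3·17470 + 4167
17470 = 4·4167 + 802
4167 = 5·802 + 157
802 = 5·157 + 17
157 = 9·17 + 4
17 = 4·4 + 1
4 = 4·1 + 0
Back-substitute:
1 = 17 − 4·4
1 = −4·157 + 37·17
1 = 37·802 − 189·157
1 = −189·4167 + 982·802
1 = 982·17470 − 4117·4167
1 = −4117·56577 + 13333·17470
17470⁻¹ ≡ 13333 (mod 56577), so k ≡ 13333·8854 ≡ 30760 (mod 56577).
x = 1534 + 17470·30760 = 537378734.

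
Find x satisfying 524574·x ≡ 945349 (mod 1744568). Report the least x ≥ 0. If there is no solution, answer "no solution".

no solution

gcd(524574, 1744568):
1744568 = 3·524574 + 170846
524574 = 3·170846 + 12036
170846 = 14·12036 + 2342
12036 = 5·2342 + 326
2342 = 7·326 + 60
326 = 5·60 + 26
60 = 2·26 + 8
26 = 3·8 + 2
8 = 4·2 + 0
gcd = 2, but 2 ∤ 945349, so the congruence has no solution.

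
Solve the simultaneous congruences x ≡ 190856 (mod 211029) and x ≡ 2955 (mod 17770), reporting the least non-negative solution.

Write x = 190856 + 211029·k. Then 211029·k ≡ 2955 − 190856 ≡ 7569 (mod 17770).
Need 211029⁻¹ mod 17770. Extended Euclid on (17770, 15559):
17770 = 1×15559 + 2211
15559 = 7×2211 + 82
2211 = 26×82 + 79
82 = 1×79 + 3
79 = 26×3 + 1
3 = 3×1 + 0
Back-substitute:
1 = 79 − 26·3
1 = −26·82 + 27·79
1 = 27·2211 − 728·82
1 = −728·15559 + 5123·2211
1 = 5123·17770 − 5851·15559
211029⁻¹ ≡ 11919 (mod 17770), so k ≡ 11919·7569 ≡ 14391 (mod 17770).
x = 190856 + 211029·14391 = 3037109195.

3037109195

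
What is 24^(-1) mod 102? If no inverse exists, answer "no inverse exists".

no inverse exists

Compute gcd(24, 102):
102 = 4·24 + 6
24 = 4·6 + 0
The gcd is 6, not 1, hence no inverse exists.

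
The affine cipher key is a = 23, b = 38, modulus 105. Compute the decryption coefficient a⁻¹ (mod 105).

Extended Euclidean algorithm:
105 = 4*23 + 13
23 = 1*13 + 10
13 = 1*10 + 3
10 = 3*3 + 1
3 = 3*1 + 0
Since gcd(23, 105) = 1, back-substitute to write 1 as a combination:
1 = 10 − 3·3
1 = −3·13 + 4·10
1 = 4·23 − 7·13
1 = −7·105 + 32·23
So 23·32 ≡ 1 (mod 105).

32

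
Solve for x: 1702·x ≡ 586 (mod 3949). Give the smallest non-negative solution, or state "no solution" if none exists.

First find gcd(1702, 3949):
3949 = 2×1702 + 545
1702 = 3×545 + 67
545 = 8×67 + 9
67 = 7×9 + 4
9 = 2×4 + 1
4 = 4×1 + 0
gcd = 1, so a unique solution mod 3949 exists.
Back-substitute for the Bézout coefficients:
1 = 9 − 2·4
1 = −2·67 + 15·9
1 = 15·545 − 122·67
1 = −122·1702 + 381·545
1 = 381·3949 − 884·1702
So 1702·(-884) ≡ 1 (mod 3949), giving 1702⁻¹ ≡ 3065.
x ≡ 1702⁻¹·586 ≡ 3065·586 ≡ 3244 (mod 3949).

3244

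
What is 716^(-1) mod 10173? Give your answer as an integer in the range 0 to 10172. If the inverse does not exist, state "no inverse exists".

7715

Extended Euclidean algorithm:
10173 = 14·716 + 149
716 = 4·149 + 120
149 = 1·120 + 29
120 = 4·29 + 4
29 = 7·4 + 1
4 = 4·1 + 0
The gcd is 1. Working backward:
1 = 29 − 7·4
1 = −7·120 + 29·29
1 = 29·149 − 36·120
1 = −36·716 + 173·149
1 = 173·10173 − 2458·716
So 716·(-2458) ≡ 1 (mod 10173), and -2458 ≡ 7715 (mod 10173).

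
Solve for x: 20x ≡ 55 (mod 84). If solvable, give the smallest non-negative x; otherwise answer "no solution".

gcd(20, 84):
84 = 4*20 + 4
20 = 5*4 + 0
gcd = 4, but 4 ∤ 55, so the congruence has no solution.

no solution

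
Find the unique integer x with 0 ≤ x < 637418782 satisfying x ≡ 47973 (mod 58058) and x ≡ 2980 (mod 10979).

Write x = 47973 + 58058·k. Then 58058·k ≡ 2980 − 47973 ≡ 9902 (mod 10979).
Need 58058⁻¹ mod 10979. Extended Euclid on (10979, 3163):
10979 = 3·3163 + 1490
3163 = 2·1490 + 183
1490 = 8·183 + 26
183 = 7·26 + 1
26 = 26·1 + 0
Back-substitute:
1 = 183 − 7·26
1 = −7·1490 + 57·183
1 = 57·3163 − 121·1490
1 = −121·10979 + 420·3163
58058⁻¹ ≡ 420 (mod 10979), so k ≡ 420·9902 ≡ 8778 (mod 10979).
x = 47973 + 58058·8778 = 509681097.

509681097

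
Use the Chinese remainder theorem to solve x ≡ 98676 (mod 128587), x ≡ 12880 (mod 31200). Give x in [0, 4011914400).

Write x = 98676 + 128587·k. Then 128587·k ≡ 12880 − 98676 ≡ 7804 (mod 31200).
Need 128587⁻¹ mod 31200. Extended Euclid on (31200, 3787):
31200 = 8·3787 + 904
3787 = 4·904 + 171
904 = 5·171 + 49
171 = 3·49 + 24
49 = 2·24 + 1
24 = 24·1 + 0
Back-substitute:
1 = 49 − 2·24
1 = −2·171 + 7·49
1 = 7·904 − 37·171
1 = −37·3787 + 155·904
1 = 155·31200 − 1277·3787
128587⁻¹ ≡ 29923 (mod 31200), so k ≡ 29923·7804 ≡ 18292 (mod 31200).
x = 98676 + 128587·18292 = 2352212080.

2352212080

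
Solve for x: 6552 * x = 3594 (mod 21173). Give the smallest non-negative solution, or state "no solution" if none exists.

First find gcd(6552, 21173):
21173 = 3·6552 + 1517
6552 = 4·1517 + 484
1517 = 3·484 + 65
484 = 7·65 + 29
65 = 2·29 + 7
29 = 4·7 + 1
7 = 7·1 + 0
gcd = 1, so a unique solution mod 21173 exists.
Back-substitute for the Bézout coefficients:
1 = 29 − 4·7
1 = −4·65 + 9·29
1 = 9·484 − 67·65
1 = −67·1517 + 210·484
1 = 210·6552 − 907·1517
1 = −907·21173 + 2931·6552
So 6552·(2931) ≡ 1 (mod 21173), giving 6552⁻¹ ≡ 2931.
x ≡ 6552⁻¹·3594 ≡ 2931·3594 ≡ 11033 (mod 21173).

11033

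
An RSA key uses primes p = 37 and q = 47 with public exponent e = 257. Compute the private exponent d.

φ(n) = (p−1)(q−1) = 36·46 = 1656.
Need d with 257·d ≡ 1 (mod 1656). Apply the extended Euclidean algorithm:
1656 = 6·257 + 114
257 = 2·114 + 29
114 = 3·29 + 27
29 = 1·27 + 2
27 = 13·2 + 1
2 = 2·1 + 0
Back-substitute:
1 = 27 − 13·2
1 = −13·29 + 14·27
1 = 14·114 − 55·29
1 = −55·257 + 124·114
1 = 124·1656 − 799·257
So 257·(-799) ≡ 1 (mod 1656), hence d ≡ -799 ≡ 857 (mod 1656).

857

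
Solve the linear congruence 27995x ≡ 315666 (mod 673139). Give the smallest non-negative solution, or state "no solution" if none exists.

582645

First find gcd(27995, 673139):
673139 = 24×27995 + 1259
27995 = 22×1259 + 297
1259 = 4×297 + 71
297 = 4×71 + 13
71 = 5×13 + 6
13 = 2×6 + 1
6 = 6×1 + 0
gcd = 1, so a unique solution mod 673139 exists.
Back-substitute for the Bézout coefficients:
1 = 13 − 2·6
1 = −2·71 + 11·13
1 = 11·297 − 46·71
1 = −46·1259 + 195·297
1 = 195·27995 − 4336·1259
1 = −4336·673139 + 104259·27995
So 27995·(104259) ≡ 1 (mod 673139), giving 27995⁻¹ ≡ 104259.
x ≡ 27995⁻¹·315666 ≡ 104259·315666 ≡ 582645 (mod 673139).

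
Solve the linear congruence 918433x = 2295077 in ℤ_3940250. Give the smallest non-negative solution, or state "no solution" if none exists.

1877719

First find gcd(918433, 3940250):
3940250 = 4*918433 + 266518
918433 = 3*266518 + 118879
266518 = 2*118879 + 28760
118879 = 4*28760 + 3839
28760 = 7*3839 + 1887
3839 = 2*1887 + 65
1887 = 29*65 + 2
65 = 32*2 + 1
2 = 2*1 + 0
gcd = 1, so a unique solution mod 3940250 exists.
Back-substitute for the Bézout coefficients:
1 = 65 − 32·2
1 = −32·1887 + 929·65
1 = 929·3839 − 1890·1887
1 = −1890·28760 + 14159·3839
1 = 14159·118879 − 58526·28760
1 = −58526·266518 + 131211·118879
1 = 131211·918433 − 452159·266518
1 = −452159·3940250 + 1939847·918433
So 918433·(1939847) ≡ 1 (mod 3940250), giving 918433⁻¹ ≡ 1939847.
x ≡ 918433⁻¹·2295077 ≡ 1939847·2295077 ≡ 1877719 (mod 3940250).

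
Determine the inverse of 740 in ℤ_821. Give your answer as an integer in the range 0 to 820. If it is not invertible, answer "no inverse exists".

gcd(821, 740) by repeated division:
821 = 1×740 + 81
740 = 9×81 + 11
81 = 7×11 + 4
11 = 2×4 + 3
4 = 1×3 + 1
3 = 3×1 + 0
The gcd is 1. Working backward:
1 = 4 − 3
1 = −11 + 3·4
1 = 3·81 − 22·11
1 = −22·740 + 201·81
1 = 201·821 − 223·740
So 740·(-223) ≡ 1 (mod 821), and -223 ≡ 598 (mod 821).

598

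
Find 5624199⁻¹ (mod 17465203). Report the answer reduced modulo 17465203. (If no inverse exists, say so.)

no inverse exists

Euclidean algorithm on 17465203, 5624199:
17465203 = 3×5624199 + 592606
5624199 = 9×592606 + 290745
592606 = 2×290745 + 11116
290745 = 26×11116 + 1729
11116 = 6×1729 + 742
1729 = 2×742 + 245
742 = 3×245 + 7
245 = 35×7 + 0
The gcd is 7, not 1, hence no inverse exists.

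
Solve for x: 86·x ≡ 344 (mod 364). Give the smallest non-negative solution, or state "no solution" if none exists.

4

First find gcd(86, 364):
364 = 4*86 + 20
86 = 4*20 + 6
20 = 3*6 + 2
6 = 3*2 + 0
gcd = 2 and 2 | 344, so solutions exist. Divide through by 2: 43x ≡ 172 (mod 182).
Now find 43⁻¹ mod 182:
182 = 4·43 + 10
43 = 4·10 + 3
10 = 3·3 + 1
3 = 3·1 + 0
Back-substitute:
1 = 10 − 3·3
1 = −3·43 + 13·10
1 = 13·182 − 55·43
So 43·(-55) ≡ 1 (mod 182), i.e. 43⁻¹ ≡ 127.
Then x ≡ 127·172 ≡ 4 (mod 182); the smallest non-negative solution is x = 4.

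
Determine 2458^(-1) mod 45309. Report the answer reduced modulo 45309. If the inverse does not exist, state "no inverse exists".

Apply the Euclidean algorithm to 45309 and 2458:
45309 = 18·2458 + 1065
2458 = 2·1065 + 328
1065 = 3·328 + 81
328 = 4·81 + 4
81 = 20·4 + 1
4 = 4·1 + 0
The gcd is 1. Working backward:
1 = 81 − 20·4
1 = −20·328 + 81·81
1 = 81·1065 − 263·328
1 = −263·2458 + 607·1065
1 = 607·45309 − 11189·2458
Thus 2458·(-11189) ≡ 1 (mod 45309); reducing, -11189 mod 45309 = 34120.

34120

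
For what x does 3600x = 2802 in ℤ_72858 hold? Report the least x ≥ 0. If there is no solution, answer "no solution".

2652

First find gcd(3600, 72858):
72858 = 20*3600 + 858
3600 = 4*858 + 168
858 = 5*168 + 18
168 = 9*18 + 6
18 = 3*6 + 0
gcd = 6 and 6 | 2802, so solutions exist. Divide through by 6: 600x ≡ 467 (mod 12143).
Now find 600⁻¹ mod 12143:
12143 = 20×600 + 143
600 = 4×143 + 28
143 = 5×28 + 3
28 = 9×3 + 1
3 = 3×1 + 0
Back-substitute:
1 = 28 − 9·3
1 = −9·143 + 46·28
1 = 46·600 − 193·143
1 = −193·12143 + 3906·600
So 600⁻¹ ≡ 3906 (mod 12143).
Then x ≡ 3906·467 ≡ 2652 (mod 12143); the smallest non-negative solution is x = 2652.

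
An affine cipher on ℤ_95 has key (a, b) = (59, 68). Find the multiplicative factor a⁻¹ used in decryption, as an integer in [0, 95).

29

Run Euclid on (95, 59):
95 = 1×59 + 36
59 = 1×36 + 23
36 = 1×23 + 13
23 = 1×13 + 10
13 = 1×10 + 3
10 = 3×3 + 1
3 = 3×1 + 0
gcd = 1, so the inverse exists. Back-substitute:
1 = 10 − 3·3
1 = −3·13 + 4·10
1 = 4·23 − 7·13
1 = −7·36 + 11·23
1 = 11·59 − 18·36
1 = −18·95 + 29·59
So 59·29 ≡ 1 (mod 95).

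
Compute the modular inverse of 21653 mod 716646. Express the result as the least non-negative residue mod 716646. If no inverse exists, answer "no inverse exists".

Extended Euclidean algorithm:
716646 = 33*21653 + 2097
21653 = 10*2097 + 683
2097 = 3*683 + 48
683 = 14*48 + 11
48 = 4*11 + 4
11 = 2*4 + 3
4 = 1*3 + 1
3 = 3*1 + 0
The gcd is 1. Working backward:
1 = 4 − 3
1 = −11 + 3·4
1 = 3·48 − 13·11
1 = −13·683 + 185·48
1 = 185·2097 − 568·683
1 = −568·21653 + 5865·2097
1 = 5865·716646 − 194113·21653
Thus 21653·(-194113) ≡ 1 (mod 716646); reducing, -194113 mod 716646 = 522533.

522533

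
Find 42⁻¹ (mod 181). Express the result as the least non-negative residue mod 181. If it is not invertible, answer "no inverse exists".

125

Extended Euclidean algorithm:
181 = 4*42 + 13
42 = 3*13 + 3
13 = 4*3 + 1
3 = 3*1 + 0
Since gcd(42, 181) = 1, back-substitute to write 1 as a combination:
1 = 13 − 4·3
1 = −4·42 + 13·13
1 = 13·181 − 56·42
Hence 42⁻¹ ≡ -56 ≡ 125 (mod 181).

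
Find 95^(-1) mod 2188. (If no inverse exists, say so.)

Apply the Euclidean algorithm to 2188 and 95:
2188 = 23×95 + 3
95 = 31×3 + 2
3 = 1×2 + 1
2 = 2×1 + 0
gcd = 1, so the inverse exists. Back-substitute:
1 = 3 − 2
1 = −95 + 32·3
1 = 32·2188 − 737·95
Thus 95·(-737) ≡ 1 (mod 2188); reducing, -737 mod 2188 = 1451.

1451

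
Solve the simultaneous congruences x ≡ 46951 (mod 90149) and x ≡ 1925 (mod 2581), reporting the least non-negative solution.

Write x = 46951 + 90149·k. Then 90149·k ≡ 1925 − 46951 ≡ 1432 (mod 2581).
Need 90149⁻¹ mod 2581. Extended Euclid on (2581, 2395):
2581 = 1×2395 + 186
2395 = 12×186 + 163
186 = 1×163 + 23
163 = 7×23 + 2
23 = 11×2 + 1
2 = 2×1 + 0
Back-substitute:
1 = 23 − 11·2
1 = −11·163 + 78·23
1 = 78·186 − 89·163
1 = −89·2395 + 1146·186
1 = 1146·2581 − 1235·2395
90149⁻¹ ≡ 1346 (mod 2581), so k ≡ 1346·1432 ≡ 2046 (mod 2581).
x = 46951 + 90149·2046 = 184491805.

184491805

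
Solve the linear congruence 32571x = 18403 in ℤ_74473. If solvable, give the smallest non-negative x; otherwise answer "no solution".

First find gcd(32571, 74473):
74473 = 2*32571 + 9331
32571 = 3*9331 + 4578
9331 = 2*4578 + 175
4578 = 26*175 + 28
175 = 6*28 + 7
28 = 4*7 + 0
gcd = 7 and 7 | 18403, so solutions exist. Divide through by 7: 4653x ≡ 2629 (mod 10639).
Now find 4653⁻¹ mod 10639:
10639 = 2×4653 + 1333
4653 = 3×1333 + 654
1333 = 2×654 + 25
654 = 26×25 + 4
25 = 6×4 + 1
4 = 4×1 + 0
Back-substitute:
1 = 25 − 6·4
1 = −6·654 + 157·25
1 = 157·1333 − 320·654
1 = −320·4653 + 1117·1333
1 = 1117·10639 − 2554·4653
So 4653·(-2554) ≡ 1 (mod 10639), i.e. 4653⁻¹ ≡ 8085.
Then x ≡ 8085·2629 ≡ 9382 (mod 10639); the smallest non-negative solution is x = 9382.

9382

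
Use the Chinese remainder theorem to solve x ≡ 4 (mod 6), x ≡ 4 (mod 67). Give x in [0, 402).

Write x = 4 + 6·k. Then 6·k ≡ 4 − 4 ≡ 0 (mod 67).
Need 6⁻¹ mod 67. Extended Euclid on (67, 6):
67 = 11×6 + 1
6 = 6×1 + 0
Back-substitute:
1 = 67 − 11·6
6⁻¹ ≡ 56 (mod 67), so k ≡ 56·0 ≡ 0 (mod 67).
x = 4 + 6·0 = 4.

4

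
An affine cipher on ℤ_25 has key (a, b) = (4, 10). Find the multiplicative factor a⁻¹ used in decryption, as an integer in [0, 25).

Extended Euclidean algorithm:
25 = 6×4 + 1
4 = 4×1 + 0
The gcd is 1. Working backward:
1 = 25 − 6·4
Hence 4⁻¹ ≡ -6 ≡ 19 (mod 25).

19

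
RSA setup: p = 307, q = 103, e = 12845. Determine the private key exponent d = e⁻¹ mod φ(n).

φ(n) = (p−1)(q−1) = 306·102 = 31212.
Need d with 12845·d ≡ 1 (mod 31212). Apply the extended Euclidean algorithm:
31212 = 2*12845 + 5522
12845 = 2*5522 + 1801
5522 = 3*1801 + 119
1801 = 15*119 + 16
119 = 7*16 + 7
16 = 2*7 + 2
7 = 3*2 + 1
2 = 2*1 + 0
Back-substitute:
1 = 7 − 3·2
1 = −3·16 + 7·7
1 = 7·119 − 52·16
1 = −52·1801 + 787·119
1 = 787·5522 − 2413·1801
1 = −2413·12845 + 5613·5522
1 = 5613·31212 − 13639·12845
So 12845·(-13639) ≡ 1 (mod 31212), hence d ≡ -13639 ≡ 17573 (mod 31212).

17573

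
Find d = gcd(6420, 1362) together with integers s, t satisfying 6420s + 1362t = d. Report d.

Apply Euclid's algorithm to 6420 and 1362:
6420 = 4*1362 + 972
1362 = 1*972 + 390
972 = 2*390 + 192
390 = 2*192 + 6
192 = 32*6 + 0
gcd(6420, 1362) = 6.
Back-substituting:
6 = 390 − 2·192
6 = −2·972 + 5·390
6 = 5·1362 − 7·972
6 = −7·6420 + 33·1362
So 6 = (-7)·6420 + (33)·1362.

6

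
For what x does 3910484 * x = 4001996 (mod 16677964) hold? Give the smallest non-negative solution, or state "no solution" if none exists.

2586625

First find gcd(3910484, 16677964):
16677964 = 4×3910484 + 1036028
3910484 = 3×1036028 + 802400
1036028 = 1×802400 + 233628
802400 = 3×233628 + 101516
233628 = 2×101516 + 30596
101516 = 3×30596 + 9728
30596 = 3×9728 + 1412
9728 = 6×1412 + 1256
1412 = 1×1256 + 156
1256 = 8×156 + 8
156 = 19×8 + 4
8 = 2×4 + 0
gcd = 4 and 4 | 4001996, so solutions exist. Divide through by 4: 977621x ≡ 1000499 (mod 4169491).
Now find 977621⁻¹ mod 4169491:
4169491 = 4*977621 + 259007
977621 = 3*259007 + 200600
259007 = 1*200600 + 58407
200600 = 3*58407 + 25379
58407 = 2*25379 + 7649
25379 = 3*7649 + 2432
7649 = 3*2432 + 353
2432 = 6*353 + 314
353 = 1*314 + 39
314 = 8*39 + 2
39 = 19*2 + 1
2 = 2*1 + 0
Back-substitute:
1 = 39 − 19·2
1 = −19·314 + 153·39
1 = 153·353 − 172·314
1 = −172·2432 + 1185·353
1 = 1185·7649 − 3727·2432
1 = −3727·25379 + 12366·7649
1 = 12366·58407 − 28459·25379
1 = −28459·200600 + 97743·58407
1 = 97743·259007 − 126202·200600
1 = −126202·977621 + 476349·259007
1 = 476349·4169491 − 2031598·977621
So 977621·(-2031598) ≡ 1 (mod 4169491), i.e. 977621⁻¹ ≡ 2137893.
Then x ≡ 2137893·1000499 ≡ 2586625 (mod 4169491); the smallest non-negative solution is x = 2586625.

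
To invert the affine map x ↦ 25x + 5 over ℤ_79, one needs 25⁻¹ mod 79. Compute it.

Apply the Euclidean algorithm to 79 and 25:
79 = 3×25 + 4
25 = 6×4 + 1
4 = 4×1 + 0
gcd = 1, so the inverse exists. Back-substitute:
1 = 25 − 6·4
1 = −6·79 + 19·25
So 25·19 ≡ 1 (mod 79).

19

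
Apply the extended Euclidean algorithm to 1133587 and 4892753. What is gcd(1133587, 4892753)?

Apply Euclid's algorithm to 4892753 and 1133587:
4892753 = 4*1133587 + 358405
1133587 = 3*358405 + 58372
358405 = 6*58372 + 8173
58372 = 7*8173 + 1161
8173 = 7*1161 + 46
1161 = 25*46 + 11
46 = 4*11 + 2
11 = 5*2 + 1
2 = 2*1 + 0
gcd(1133587, 4892753) = 1.
Back-substituting:
1 = 11 − 5·2
1 = −5·46 + 21·11
1 = 21·1161 − 530·46
1 = −530·8173 + 3731·1161
1 = 3731·58372 − 26647·8173
1 = −26647·358405 + 163613·58372
1 = 163613·1133587 − 517486·358405
1 = −517486·4892753 + 2233557·1133587
So 1 = (-517486)·4892753 + (2233557)·1133587.

1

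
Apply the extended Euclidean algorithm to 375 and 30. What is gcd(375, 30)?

15

Euclidean algorithm:
375 = 12*30 + 15
30 = 2*15 + 0
gcd(375, 30) = 15.
Express as a combination:
15 = 375 − 12·30
So 15 = (1)·375 + (-12)·30.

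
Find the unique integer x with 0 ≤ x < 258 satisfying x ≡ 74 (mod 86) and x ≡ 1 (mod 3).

Write x = 74 + 86·k. Then 86·k ≡ 1 − 74 ≡ 2 (mod 3).
Need 86⁻¹ mod 3. Extended Euclid on (3, 2):
3 = 1×2 + 1
2 = 2×1 + 0
Back-substitute:
1 = 3 − 2
86⁻¹ ≡ 2 (mod 3), so k ≡ 2·2 ≡ 1 (mod 3).
x = 74 + 86·1 = 160.

160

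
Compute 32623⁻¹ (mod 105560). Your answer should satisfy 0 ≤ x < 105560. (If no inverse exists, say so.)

gcd(105560, 32623) by repeated division:
105560 = 3×32623 + 7691
32623 = 4×7691 + 1859
7691 = 4×1859 + 255
1859 = 7×255 + 74
255 = 3×74 + 33
74 = 2×33 + 8
33 = 4×8 + 1
8 = 8×1 + 0
gcd = 1, so the inverse exists. Back-substitute:
1 = 33 − 4·8
1 = −4·74 + 9·33
1 = 9·255 − 31·74
1 = −31·1859 + 226·255
1 = 226·7691 − 935·1859
1 = −935·32623 + 3966·7691
1 = 3966·105560 − 12833·32623
So 32623·(-12833) ≡ 1 (mod 105560), and -12833 ≡ 92727 (mod 105560).

92727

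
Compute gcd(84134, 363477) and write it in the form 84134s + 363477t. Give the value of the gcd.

Euclidean algorithm:
363477 = 4·84134 + 26941
84134 = 3·26941 + 3311
26941 = 8·3311 + 453
3311 = 7·453 + 140
453 = 3·140 + 33
140 = 4·33 + 8
33 = 4·8 + 1
8 = 8·1 + 0
gcd(84134, 363477) = 1.
Working backward:
1 = 33 − 4·8
1 = −4·140 + 17·33
1 = 17·453 − 55·140
1 = −55·3311 + 402·453
1 = 402·26941 − 3271·3311
1 = −3271·84134 + 10215·26941
1 = 10215·363477 − 44131·84134
So 1 = (10215)·363477 + (-44131)·84134.

1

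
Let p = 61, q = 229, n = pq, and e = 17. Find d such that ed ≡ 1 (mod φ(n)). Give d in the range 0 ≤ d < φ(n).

φ(n) = (p−1)(q−1) = 60·228 = 13680.
Need d with 17·d ≡ 1 (mod 13680). Apply the extended Euclidean algorithm:
13680 = 804×17 + 12
17 = 1×12 + 5
12 = 2×5 + 2
5 = 2×2 + 1
2 = 2×1 + 0
Back-substitute:
1 = 5 − 2·2
1 = −2·12 + 5·5
1 = 5·17 − 7·12
1 = −7·13680 + 5633·17
So 17·5633 ≡ 1 (mod 13680), hence d = 5633.

5633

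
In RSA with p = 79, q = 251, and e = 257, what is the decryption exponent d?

φ(n) = (p−1)(q−1) = 78·250 = 19500.
Need d with 257·d ≡ 1 (mod 19500). Apply the extended Euclidean algorithm:
19500 = 75*257 + 225
257 = 1*225 + 32
225 = 7*32 + 1
32 = 32*1 + 0
Back-substitute:
1 = 225 − 7·32
1 = −7·257 + 8·225
1 = 8·19500 − 607·257
So 257·(-607) ≡ 1 (mod 19500), hence d ≡ -607 ≡ 18893 (mod 19500).

18893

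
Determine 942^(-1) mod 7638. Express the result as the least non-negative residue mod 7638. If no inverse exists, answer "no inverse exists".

no inverse exists

Euclidean algorithm on 7638, 942:
7638 = 8*942 + 102
942 = 9*102 + 24
102 = 4*24 + 6
24 = 4*6 + 0
Since gcd = 6 > 1, 942 is not a unit mod 7638.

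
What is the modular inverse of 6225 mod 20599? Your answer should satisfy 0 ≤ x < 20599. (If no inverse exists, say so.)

8276

Extended Euclidean algorithm:
20599 = 3·6225 + 1924
6225 = 3·1924 + 453
1924 = 4·453 + 112
453 = 4·112 + 5
112 = 22·5 + 2
5 = 2·2 + 1
2 = 2·1 + 0
The gcd is 1. Working backward:
1 = 5 − 2·2
1 = −2·112 + 45·5
1 = 45·453 − 182·112
1 = −182·1924 + 773·453
1 = 773·6225 − 2501·1924
1 = −2501·20599 + 8276·6225
So 6225·8276 ≡ 1 (mod 20599).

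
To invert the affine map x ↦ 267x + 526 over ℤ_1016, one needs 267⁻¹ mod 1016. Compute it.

Run Euclid on (1016, 267):
1016 = 3×267 + 215
267 = 1×215 + 52
215 = 4×52 + 7
52 = 7×7 + 3
7 = 2×3 + 1
3 = 3×1 + 0
gcd = 1, so the inverse exists. Back-substitute:
1 = 7 − 2·3
1 = −2·52 + 15·7
1 = 15·215 − 62·52
1 = −62·267 + 77·215
1 = 77·1016 − 293·267
Thus 267·(-293) ≡ 1 (mod 1016); reducing, -293 mod 1016 = 723.

723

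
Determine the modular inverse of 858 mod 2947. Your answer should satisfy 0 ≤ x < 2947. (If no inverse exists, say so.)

79

Run Euclid on (2947, 858):
2947 = 3·858 + 373
858 = 2·373 + 112
373 = 3·112 + 37
112 = 3·37 + 1
37 = 37·1 + 0
The gcd is 1. Working backward:
1 = 112 − 3·37
1 = −3·373 + 10·112
1 = 10·858 − 23·373
1 = −23·2947 + 79·858
So 858·79 ≡ 1 (mod 2947).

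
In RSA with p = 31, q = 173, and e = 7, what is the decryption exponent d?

φ(n) = (p−1)(q−1) = 30·172 = 5160.
Need d with 7·d ≡ 1 (mod 5160). Apply the extended Euclidean algorithm:
5160 = 737·7 + 1
7 = 7·1 + 0
Back-substitute:
1 = 5160 − 737·7
So 7·(-737) ≡ 1 (mod 5160), hence d ≡ -737 ≡ 4423 (mod 5160).

4423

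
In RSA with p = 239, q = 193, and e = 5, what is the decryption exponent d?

36557

φ(n) = (p−1)(q−1) = 238·192 = 45696.
Need d with 5·d ≡ 1 (mod 45696). Apply the extended Euclidean algorithm:
45696 = 9139×5 + 1
5 = 5×1 + 0
Back-substitute:
1 = 45696 − 9139·5
So 5·(-9139) ≡ 1 (mod 45696), hence d ≡ -9139 ≡ 36557 (mod 45696).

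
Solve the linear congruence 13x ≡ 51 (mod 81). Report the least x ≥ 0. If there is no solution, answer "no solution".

60

First find gcd(13, 81):
81 = 6·13 + 3
13 = 4·3 + 1
3 = 3·1 + 0
gcd = 1, so a unique solution mod 81 exists.
Back-substitute for the Bézout coefficients:
1 = 13 − 4·3
1 = −4·81 + 25·13
So 13·(25) ≡ 1 (mod 81), giving 13⁻¹ ≡ 25.
x ≡ 13⁻¹·51 ≡ 25·51 ≡ 60 (mod 81).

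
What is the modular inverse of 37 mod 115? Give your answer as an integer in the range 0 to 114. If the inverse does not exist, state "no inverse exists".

28

Apply the Euclidean algorithm to 115 and 37:
115 = 3*37 + 4
37 = 9*4 + 1
4 = 4*1 + 0
Since gcd(37, 115) = 1, back-substitute to write 1 as a combination:
1 = 37 − 9·4
1 = −9·115 + 28·37
So 37·28 ≡ 1 (mod 115).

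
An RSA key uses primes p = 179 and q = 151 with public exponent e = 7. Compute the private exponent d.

φ(n) = (p−1)(q−1) = 178·150 = 26700.
Need d with 7·d ≡ 1 (mod 26700). Apply the extended Euclidean algorithm:
26700 = 3814×7 + 2
7 = 3×2 + 1
2 = 2×1 + 0
Back-substitute:
1 = 7 − 3·2
1 = −3·26700 + 11443·7
So 7·11443 ≡ 1 (mod 26700), hence d = 11443.

11443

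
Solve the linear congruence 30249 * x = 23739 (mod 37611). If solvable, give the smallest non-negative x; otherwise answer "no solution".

no solution

gcd(30249, 37611):
37611 = 1*30249 + 7362
30249 = 4*7362 + 801
7362 = 9*801 + 153
801 = 5*153 + 36
153 = 4*36 + 9
36 = 4*9 + 0
gcd = 9, but 9 ∤ 23739, so the congruence has no solution.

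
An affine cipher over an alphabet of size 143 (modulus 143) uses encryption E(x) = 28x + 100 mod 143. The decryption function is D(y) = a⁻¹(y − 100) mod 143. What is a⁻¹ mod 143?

46

Run Euclid on (143, 28):
143 = 5*28 + 3
28 = 9*3 + 1
3 = 3*1 + 0
gcd = 1, so the inverse exists. Back-substitute:
1 = 28 − 9·3
1 = −9·143 + 46·28
So 28·46 ≡ 1 (mod 143).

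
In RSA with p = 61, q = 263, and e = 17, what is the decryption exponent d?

6473

φ(n) = (p−1)(q−1) = 60·262 = 15720.
Need d with 17·d ≡ 1 (mod 15720). Apply the extended Euclidean algorithm:
15720 = 924*17 + 12
17 = 1*12 + 5
12 = 2*5 + 2
5 = 2*2 + 1
2 = 2*1 + 0
Back-substitute:
1 = 5 − 2·2
1 = −2·12 + 5·5
1 = 5·17 − 7·12
1 = −7·15720 + 6473·17
So 17·6473 ≡ 1 (mod 15720), hence d = 6473.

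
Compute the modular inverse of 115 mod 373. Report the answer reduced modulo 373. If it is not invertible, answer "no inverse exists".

253

Apply the Euclidean algorithm to 373 and 115:
373 = 3×115 + 28
115 = 4×28 + 3
28 = 9×3 + 1
3 = 3×1 + 0
gcd = 1, so the inverse exists. Back-substitute:
1 = 28 − 9·3
1 = −9·115 + 37·28
1 = 37·373 − 120·115
Thus 115·(-120) ≡ 1 (mod 373); reducing, -120 mod 373 = 253.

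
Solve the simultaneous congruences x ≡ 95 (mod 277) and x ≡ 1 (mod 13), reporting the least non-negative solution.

Write x = 95 + 277·k. Then 277·k ≡ 1 − 95 ≡ 10 (mod 13).
Need 277⁻¹ mod 13. Extended Euclid on (13, 4):
13 = 3×4 + 1
4 = 4×1 + 0
Back-substitute:
1 = 13 − 3·4
277⁻¹ ≡ 10 (mod 13), so k ≡ 10·10 ≡ 9 (mod 13).
x = 95 + 277·9 = 2588.

2588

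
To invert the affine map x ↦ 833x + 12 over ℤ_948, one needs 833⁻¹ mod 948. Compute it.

305

Extended Euclidean algorithm:
948 = 1·833 + 115
833 = 7·115 + 28
115 = 4·28 + 3
28 = 9·3 + 1
3 = 3·1 + 0
Since gcd(833, 948) = 1, back-substitute to write 1 as a combination:
1 = 28 − 9·3
1 = −9·115 + 37·28
1 = 37·833 − 268·115
1 = −268·948 + 305·833
So 833·305 ≡ 1 (mod 948).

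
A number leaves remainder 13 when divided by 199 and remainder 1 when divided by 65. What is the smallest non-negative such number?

Write x = 13 + 199·k. Then 199·k ≡ 1 − 13 ≡ 53 (mod 65).
Need 199⁻¹ mod 65. Extended Euclid on (65, 4):
65 = 16×4 + 1
4 = 4×1 + 0
Back-substitute:
1 = 65 − 16·4
199⁻¹ ≡ 49 (mod 65), so k ≡ 49·53 ≡ 62 (mod 65).
x = 13 + 199·62 = 12351.

12351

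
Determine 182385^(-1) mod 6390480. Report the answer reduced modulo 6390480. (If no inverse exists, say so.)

Euclidean algorithm on 6390480, 182385:
6390480 = 35*182385 + 7005
182385 = 26*7005 + 255
7005 = 27*255 + 120
255 = 2*120 + 15
120 = 8*15 + 0
gcd(182385, 6390480) = 15 ≠ 1, so 182385 has no multiplicative inverse modulo 6390480.

no inverse exists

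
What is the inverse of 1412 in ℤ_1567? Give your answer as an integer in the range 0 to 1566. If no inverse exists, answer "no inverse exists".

738

gcd(1567, 1412) by repeated division:
1567 = 1·1412 + 155
1412 = 9·155 + 17
155 = 9·17 + 2
17 = 8·2 + 1
2 = 2·1 + 0
gcd = 1, so the inverse exists. Back-substitute:
1 = 17 − 8·2
1 = −8·155 + 73·17
1 = 73·1412 − 665·155
1 = −665·1567 + 738·1412
So 1412·738 ≡ 1 (mod 1567).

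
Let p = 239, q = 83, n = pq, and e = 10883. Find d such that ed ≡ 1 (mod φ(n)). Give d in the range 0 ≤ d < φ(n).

φ(n) = (p−1)(q−1) = 238·82 = 19516.
Need d with 10883·d ≡ 1 (mod 19516). Apply the extended Euclidean algorithm:
19516 = 1×10883 + 8633
10883 = 1×8633 + 2250
8633 = 3×2250 + 1883
2250 = 1×1883 + 367
1883 = 5×367 + 48
367 = 7×48 + 31
48 = 1×31 + 17
31 = 1×17 + 14
17 = 1×14 + 3
14 = 4×3 + 2
3 = 1×2 + 1
2 = 2×1 + 0
Back-substitute:
1 = 3 − 2
1 = −14 + 5·3
1 = 5·17 − 6·14
1 = −6·31 + 11·17
1 = 11·48 − 17·31
1 = −17·367 + 130·48
1 = 130·1883 − 667·367
1 = −667·2250 + 797·1883
1 = 797·8633 − 3058·2250
1 = −3058·10883 + 3855·8633
1 = 3855·19516 − 6913·10883
So 10883·(-6913) ≡ 1 (mod 19516), hence d ≡ -6913 ≡ 12603 (mod 19516).

12603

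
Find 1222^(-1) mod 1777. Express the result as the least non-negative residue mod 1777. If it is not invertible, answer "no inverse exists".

Run Euclid on (1777, 1222):
1777 = 1*1222 + 555
1222 = 2*555 + 112
555 = 4*112 + 107
112 = 1*107 + 5
107 = 21*5 + 2
5 = 2*2 + 1
2 = 2*1 + 0
gcd = 1, so the inverse exists. Back-substitute:
1 = 5 − 2·2
1 = −2·107 + 43·5
1 = 43·112 − 45·107
1 = −45·555 + 223·112
1 = 223·1222 − 491·555
1 = −491·1777 + 714·1222
So 1222·714 ≡ 1 (mod 1777).

714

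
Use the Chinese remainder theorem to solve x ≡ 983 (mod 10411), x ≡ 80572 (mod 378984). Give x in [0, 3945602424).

Write x = 983 + 10411·k. Then 10411·k ≡ 80572 − 983 ≡ 79589 (mod 378984).
Need 10411⁻¹ mod 378984. Extended Euclid on (378984, 10411):
378984 = 36*10411 + 4188
10411 = 2*4188 + 2035
4188 = 2*2035 + 118
2035 = 17*118 + 29
118 = 4*29 + 2
29 = 14*2 + 1
2 = 2*1 + 0
Back-substitute:
1 = 29 − 14·2
1 = −14·118 + 57·29
1 = 57·2035 − 983·118
1 = −983·4188 + 2023·2035
1 = 2023·10411 − 5029·4188
1 = −5029·378984 + 183067·10411
10411⁻¹ ≡ 183067 (mod 378984), so k ≡ 183067·79589 ≡ 79583 (mod 378984).
x = 983 + 10411·79583 = 828539596.

828539596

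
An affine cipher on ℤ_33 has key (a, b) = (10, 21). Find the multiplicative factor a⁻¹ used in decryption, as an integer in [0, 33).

Apply the Euclidean algorithm to 33 and 10:
33 = 3·10 + 3
10 = 3·3 + 1
3 = 3·1 + 0
The gcd is 1. Working backward:
1 = 10 − 3·3
1 = −3·33 + 10·10
So 10·10 ≡ 1 (mod 33).

10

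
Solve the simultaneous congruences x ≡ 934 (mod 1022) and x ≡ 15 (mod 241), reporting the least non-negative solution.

226796

Write x = 934 + 1022·k. Then 1022·k ≡ 15 − 934 ≡ 45 (mod 241).
Need 1022⁻¹ mod 241. Extended Euclid on (241, 58):
241 = 4×58 + 9
58 = 6×9 + 4
9 = 2×4 + 1
4 = 4×1 + 0
Back-substitute:
1 = 9 − 2·4
1 = −2·58 + 13·9
1 = 13·241 − 54·58
1022⁻¹ ≡ 187 (mod 241), so k ≡ 187·45 ≡ 221 (mod 241).
x = 934 + 1022·221 = 226796.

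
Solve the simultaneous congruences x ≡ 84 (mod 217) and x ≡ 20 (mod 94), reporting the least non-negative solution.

3122

Write x = 84 + 217·k. Then 217·k ≡ 20 − 84 ≡ 30 (mod 94).
Need 217⁻¹ mod 94. Extended Euclid on (94, 29):
94 = 3×29 + 7
29 = 4×7 + 1
7 = 7×1 + 0
Back-substitute:
1 = 29 − 4·7
1 = −4·94 + 13·29
217⁻¹ ≡ 13 (mod 94), so k ≡ 13·30 ≡ 14 (mod 94).
x = 84 + 217·14 = 3122.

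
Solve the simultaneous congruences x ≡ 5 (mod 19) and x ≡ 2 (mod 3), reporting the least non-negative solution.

Write x = 5 + 19·k. Then 19·k ≡ 2 − 5 ≡ 0 (mod 3).
Need 19⁻¹ mod 3. Extended Euclid on (3, 1):
3 = 3·1 + 0
19⁻¹ ≡ 1 (mod 3), so k ≡ 1·0 ≡ 0 (mod 3).
x = 5 + 19·0 = 5.

5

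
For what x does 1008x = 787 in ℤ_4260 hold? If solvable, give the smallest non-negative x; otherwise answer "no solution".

no solution

gcd(1008, 4260):
4260 = 4·1008 + 228
1008 = 4·228 + 96
228 = 2·96 + 36
96 = 2·36 + 24
36 = 1·24 + 12
24 = 2·12 + 0
gcd = 12, but 12 ∤ 787, so the congruence has no solution.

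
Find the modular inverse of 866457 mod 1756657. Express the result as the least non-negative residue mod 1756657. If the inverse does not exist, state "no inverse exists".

1562073

gcd(1756657, 866457) by repeated division:
1756657 = 2×866457 + 23743
866457 = 36×23743 + 11709
23743 = 2×11709 + 325
11709 = 36×325 + 9
325 = 36×9 + 1
9 = 9×1 + 0
The gcd is 1. Working backward:
1 = 325 − 36·9
1 = −36·11709 + 1297·325
1 = 1297·23743 − 2630·11709
1 = −2630·866457 + 95977·23743
1 = 95977·1756657 − 194584·866457
Thus 866457·(-194584) ≡ 1 (mod 1756657); reducing, -194584 mod 1756657 = 1562073.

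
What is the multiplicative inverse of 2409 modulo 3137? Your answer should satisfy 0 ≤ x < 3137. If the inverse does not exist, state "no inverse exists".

Run Euclid on (3137, 2409):
3137 = 1·2409 + 728
2409 = 3·728 + 225
728 = 3·225 + 53
225 = 4·53 + 13
53 = 4·13 + 1
13 = 13·1 + 0
Since gcd(2409, 3137) = 1, back-substitute to write 1 as a combination:
1 = 53 − 4·13
1 = −4·225 + 17·53
1 = 17·728 − 55·225
1 = −55·2409 + 182·728
1 = 182·3137 − 237·2409
So 2409·(-237) ≡ 1 (mod 3137), and -237 ≡ 2900 (mod 3137).

2900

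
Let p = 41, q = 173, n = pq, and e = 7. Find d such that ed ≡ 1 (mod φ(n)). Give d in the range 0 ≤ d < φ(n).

φ(n) = (p−1)(q−1) = 40·172 = 6880.
Need d with 7·d ≡ 1 (mod 6880). Apply the extended Euclidean algorithm:
6880 = 982×7 + 6
7 = 1×6 + 1
6 = 6×1 + 0
Back-substitute:
1 = 7 − 6
1 = −6880 + 983·7
So 7·983 ≡ 1 (mod 6880), hence d = 983.

983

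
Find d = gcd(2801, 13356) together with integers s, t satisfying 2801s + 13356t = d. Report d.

1

Apply Euclid's algorithm to 13356 and 2801:
13356 = 4·2801 + 2152
2801 = 1·2152 + 649
2152 = 3·649 + 205
649 = 3·205 + 34
205 = 6·34 + 1
34 = 34·1 + 0
gcd(2801, 13356) = 1.
Working backward:
1 = 205 − 6·34
1 = −6·649 + 19·205
1 = 19·2152 − 63·649
1 = −63·2801 + 82·2152
1 = 82·13356 − 391·2801
So 1 = (82)·13356 + (-391)·2801.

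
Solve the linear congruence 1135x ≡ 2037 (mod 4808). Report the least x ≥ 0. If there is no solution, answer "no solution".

3755

First find gcd(1135, 4808):
4808 = 4×1135 + 268
1135 = 4×268 + 63
268 = 4×63 + 16
63 = 3×16 + 15
16 = 1×15 + 1
15 = 15×1 + 0
gcd = 1, so a unique solution mod 4808 exists.
Back-substitute for the Bézout coefficients:
1 = 16 − 15
1 = −63 + 4·16
1 = 4·268 − 17·63
1 = −17·1135 + 72·268
1 = 72·4808 − 305·1135
So 1135·(-305) ≡ 1 (mod 4808), giving 1135⁻¹ ≡ 4503.
x ≡ 1135⁻¹·2037 ≡ 4503·2037 ≡ 3755 (mod 4808).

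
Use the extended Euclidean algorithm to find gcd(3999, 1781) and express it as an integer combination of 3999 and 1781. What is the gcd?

Apply Euclid's algorithm to 3999 and 1781:
3999 = 2×1781 + 437
1781 = 4×437 + 33
437 = 13×33 + 8
33 = 4×8 + 1
8 = 8×1 + 0
gcd(3999, 1781) = 1.
Back-substituting:
1 = 33 − 4·8
1 = −4·437 + 53·33
1 = 53·1781 − 216·437
1 = −216·3999 + 485·1781
So 1 = (-216)·3999 + (485)·1781.

1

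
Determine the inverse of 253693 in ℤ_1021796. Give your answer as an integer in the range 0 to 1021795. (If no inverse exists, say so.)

159001

Apply the Euclidean algorithm to 1021796 and 253693:
1021796 = 4×253693 + 7024
253693 = 36×7024 + 829
7024 = 8×829 + 392
829 = 2×392 + 45
392 = 8×45 + 32
45 = 1×32 + 13
32 = 2×13 + 6
13 = 2×6 + 1
6 = 6×1 + 0
gcd = 1, so the inverse exists. Back-substitute:
1 = 13 − 2·6
1 = −2·32 + 5·13
1 = 5·45 − 7·32
1 = −7·392 + 61·45
1 = 61·829 − 129·392
1 = −129·7024 + 1093·829
1 = 1093·253693 − 39477·7024
1 = −39477·1021796 + 159001·253693
So 253693·159001 ≡ 1 (mod 1021796).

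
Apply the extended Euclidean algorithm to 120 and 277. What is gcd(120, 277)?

1

Euclidean algorithm:
277 = 2·120 + 37
120 = 3·37 + 9
37 = 4·9 + 1
9 = 9·1 + 0
gcd(120, 277) = 1.
Working backward:
1 = 37 − 4·9
1 = −4·120 + 13·37
1 = 13·277 − 30·120
So 1 = (13)·277 + (-30)·120.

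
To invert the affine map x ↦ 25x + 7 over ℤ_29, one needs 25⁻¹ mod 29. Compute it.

gcd(29, 25) by repeated division:
29 = 1·25 + 4
25 = 6·4 + 1
4 = 4·1 + 0
The gcd is 1. Working backward:
1 = 25 − 6·4
1 = −6·29 + 7·25
So 25·7 ≡ 1 (mod 29).

7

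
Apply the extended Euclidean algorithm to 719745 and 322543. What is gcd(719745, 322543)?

Repeated division:
719745 = 2×322543 + 74659
322543 = 4×74659 + 23907
74659 = 3×23907 + 2938
23907 = 8×2938 + 403
2938 = 7×403 + 117
403 = 3×117 + 52
117 = 2×52 + 13
52 = 4×13 + 0
gcd(719745, 322543) = 13.
Express as a combination:
13 = 117 − 2·52
13 = −2·403 + 7·117
13 = 7·2938 − 51·403
13 = −51·23907 + 415·2938
13 = 415·74659 − 1296·23907
13 = −1296·322543 + 5599·74659
13 = 5599·719745 − 12494·322543
So 13 = (5599)·719745 + (-12494)·322543.

13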